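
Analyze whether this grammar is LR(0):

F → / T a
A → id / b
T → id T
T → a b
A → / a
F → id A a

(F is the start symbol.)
A grammar is LR(0) if no state in the canonical LR(0) collection has:
  - both a shift item (dot before a terminal) and a complete item (shift-reduce conflict), or
  - two or more complete items (reduce-reduce conflict; the accept item [F' → F .] counts as a complete item here).

Augment with F' → F and build the canonical LR(0) collection (I0 = CLOSURE({[F' → . F]}), then GOTO on every symbol after a dot until no new states appear). It has 17 states:
  I0: { [F → . / T a], [F → . id A a], [F' → . F] }  — shift
  I1: { [F → / . T a], [T → . a b], [T → . id T] }  — shift
  I2: { [F' → F .] }  — accept
  I3: { [A → . / a], [A → . id / b], [F → id . A a] }  — shift
  I4: { [A → / . a] }  — shift
  I5: { [F → id A . a] }  — shift
  I6: { [A → id . / b] }  — shift
  I7: { [A → id / . b] }  — shift
  I8: { [A → id / b .] }  — reduce
  I9: { [F → id A a .] }  — reduce
  I10: { [A → / a .] }  — reduce
  I11: { [F → / T . a] }  — shift
  I12: { [T → a . b] }  — shift
  I13: { [T → . a b], [T → . id T], [T → id . T] }  — shift
  I14: { [T → id T .] }  — reduce
  I15: { [T → a b .] }  — reduce
  I16: { [F → / T a .] }  — reduce

Every state is either a pure shift/goto state or contains exactly one complete item and nothing to shift — no conflicts. The grammar is LR(0).

Answer: Yes, the grammar is LR(0)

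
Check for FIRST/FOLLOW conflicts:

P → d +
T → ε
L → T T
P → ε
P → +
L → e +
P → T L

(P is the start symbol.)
A FIRST/FOLLOW conflict occurs when a non-terminal N has a nullable alternative N → β (β ⇒* ε) and another alternative N → α with FIRST(α) ∩ FOLLOW(N) ≠ ∅: on such a lookahead the parser cannot decide between expanding α and letting N vanish via β.

Nullable non-terminals: L, P, T.
FIRST sets used below: FIRST(T) = { ε }, FIRST(L) = { 'e', ε }

L: nullable alternative(s) L → T T; FOLLOW(L) = { $ }
  L → T T: FIRST \ {ε} = { } — this is the only nullable alternative, skip
  L → e +: FIRST \ {ε} = { 'e' } — disjoint from FOLLOW(L)

P: nullable alternative(s) P → ε, P → T L; FOLLOW(P) = { $ }
  P → d +: FIRST \ {ε} = { 'd' } — disjoint from FOLLOW(P)
  P → ε: FIRST \ {ε} = { } — disjoint from FOLLOW(P)
  P → +: FIRST \ {ε} = { '+' } — disjoint from FOLLOW(P)
  P → T L: FIRST \ {ε} = { 'e' } — disjoint from FOLLOW(P)
T has a nullable alternative but only one production, so nothing to check.

No FIRST/FOLLOW conflicts found.

Answer: No FIRST/FOLLOW conflicts.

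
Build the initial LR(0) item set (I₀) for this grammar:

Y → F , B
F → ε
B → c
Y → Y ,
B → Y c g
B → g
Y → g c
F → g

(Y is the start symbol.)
First, augment the grammar with Y' → Y
I₀ = CLOSURE({ [Y' → . Y] }):
  [Y' → . Y] has the dot before Y: add [Y → . F , B], [Y → . Y ,], [Y → . g c]
  [Y → . F , B] has the dot before F: add [F → .], [F → . g]
No further items can be added.

I₀ = { [F → . g], [F → .], [Y → . F , B], [Y → . Y ,], [Y → . g c], [Y' → . Y] }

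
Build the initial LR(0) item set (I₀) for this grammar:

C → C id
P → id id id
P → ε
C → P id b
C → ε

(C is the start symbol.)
{ [C → . C id], [C → . P id b], [C → .], [C' → . C], [P → . id id id], [P → .] }

First, augment the grammar with C' → C
I₀ = CLOSURE({ [C' → . C] }):
  [C' → . C] has the dot before C: add [C → . C id], [C → . P id b], [C → .]
  [C → . P id b] has the dot before P: add [P → . id id id], [P → .]
No further items can be added.

I₀ = { [C → . C id], [C → . P id b], [C → .], [C' → . C], [P → . id id id], [P → .] }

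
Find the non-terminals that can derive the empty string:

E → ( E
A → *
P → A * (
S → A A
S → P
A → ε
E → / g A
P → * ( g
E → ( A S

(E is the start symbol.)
A non-terminal is nullable if it can derive ε (the empty string): either it has an ε-production, or it has a production whose right-hand side consists entirely of nullable non-terminals.

ε-productions: A → ε
So A is immediately nullable.
S → A A: every symbol on the right is nullable, so S is nullable too.
No further non-terminal can be added: every production for the remaining non-terminals contains a terminal or a non-nullable non-terminal.
Nullable = { 'A', 'S' }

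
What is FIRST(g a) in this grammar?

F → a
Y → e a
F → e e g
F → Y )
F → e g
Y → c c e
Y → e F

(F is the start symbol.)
To compute FIRST(g a), process the symbols left to right:
Symbol g is a terminal. Add 'g' and stop.
FIRST(g a) = { 'g' }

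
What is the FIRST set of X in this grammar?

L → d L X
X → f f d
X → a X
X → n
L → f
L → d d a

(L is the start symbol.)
{ 'a', 'f', 'n' }

To compute FIRST(X), examine every production with X on the left-hand side, reading each right-hand side left to right until a non-nullable symbol is reached.

From X → f f d:
  - f is a terminal: add 'f' and stop
From X → a X:
  - a is a terminal: add 'a' and stop
From X → n:
  - n is a terminal: add 'n' and stop

Collecting: FIRST(X) = { 'a', 'f', 'n' }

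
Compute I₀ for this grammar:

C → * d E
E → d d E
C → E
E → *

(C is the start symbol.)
First, augment the grammar with C' → C
I₀ = CLOSURE({ [C' → . C] }):
  [C' → . C] has the dot before C: add [C → . * d E], [C → . E]
  [C → . E] has the dot before E: add [E → . d d E], [E → . *]
No further items can be added.

I₀ = { [C → . * d E], [C → . E], [C' → . C], [E → . *], [E → . d d E] }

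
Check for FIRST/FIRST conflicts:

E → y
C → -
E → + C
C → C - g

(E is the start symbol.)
Yes. C → '-' / C → C '-' g on { '-' }

A FIRST/FIRST conflict occurs when two productions N → α and N → β for the same non-terminal have FIRST(α) ∩ FIRST(β) ≠ ∅ (with ε ∈ FIRST of a nullable right-hand side, so two nullable alternatives also conflict).

FIRST sets of the non-terminals at (or reachable through a nullable prefix from) the front of some alternative:
  FIRST(C) = { '-' }

Productions for E:
  E → y: FIRST = { 'y' }
  E → + C: FIRST = { '+' }
Productions for C:
  C → -: FIRST = { '-' }
  C → C - g: FIRST = { '-' }

Conflict for C: C → - and C → C - g
  Overlap: { '-' }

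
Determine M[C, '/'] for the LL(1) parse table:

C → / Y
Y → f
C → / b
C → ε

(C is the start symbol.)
C → / Y, C → / b

To find M[C, '/'], we find productions for C where '/' is in the predict set (PREDICT(N → α) = (FIRST(α) \ {ε}) ∪ (FOLLOW(N) if α ⇒* ε)).

Relevant sets:
  FOLLOW(C) = { $ }

C → / Y: PREDICT = { '/' }
  '/' is in predict set, so this production goes in M[C, '/']
C → / b: PREDICT = { '/' }
  '/' is in predict set, so this production goes in M[C, '/']
C → ε: PREDICT = { $ }

M[C, '/'] = C → / Y, C → / b  (a multiply-defined cell — the grammar is not LL(1))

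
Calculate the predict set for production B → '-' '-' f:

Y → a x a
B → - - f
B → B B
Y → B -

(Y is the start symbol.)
PREDICT(B → '-' '-' f) = (FIRST(RHS) \ {ε}) ∪ (FOLLOW(B) if ε ∈ FIRST(RHS), i.e. RHS ⇒* ε)
FIRST('-' '-' f) = { '-' }
ε ∉ FIRST('-' '-' f), so FOLLOW(B) is not added.
PREDICT(B → '-' '-' f) = { '-' }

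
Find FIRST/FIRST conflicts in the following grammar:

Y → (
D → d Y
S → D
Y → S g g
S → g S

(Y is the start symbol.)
No FIRST/FIRST conflicts.

A FIRST/FIRST conflict occurs when two productions N → α and N → β for the same non-terminal have FIRST(α) ∩ FIRST(β) ≠ ∅ (with ε ∈ FIRST of a nullable right-hand side, so two nullable alternatives also conflict).

FIRST sets of the non-terminals at (or reachable through a nullable prefix from) the front of some alternative:
  FIRST(S) = { 'd', 'g' }
  FIRST(D) = { 'd' }

Productions for Y:
  Y → (: FIRST = { '(' }
  Y → S g g: FIRST = { 'd', 'g' }
Productions for S:
  S → D: FIRST = { 'd' }
  S → g S: FIRST = { 'g' }
D has only one production, so no FIRST/FIRST conflict is possible there.

All alternatives of each non-terminal have pairwise disjoint FIRST sets.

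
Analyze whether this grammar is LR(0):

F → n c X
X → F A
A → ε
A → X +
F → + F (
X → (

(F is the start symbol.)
No. Shift-reduce conflict between [A → .] and [F → . + F (]

A grammar is LR(0) if no state in the canonical LR(0) collection has:
  - both a shift item (dot before a terminal) and a complete item (shift-reduce conflict), or
  - two or more complete items (reduce-reduce conflict; the accept item [F' → F .] counts as a complete item here).

Augment with F' → F and build the canonical LR(0) collection (I0 = CLOSURE({[F' → . F]}), then GOTO on every symbol after a dot until no new states appear). It has 13 states:
  I0: { [F → . + F (], [F → . n c X], [F' → . F] }  — shift
  I1: { [F → + . F (], [F → . + F (], [F → . n c X] }  — shift
  I2: { [F' → F .] }  — accept
  I3: { [F → n . c X] }  — shift
  I4: { [F → . + F (], [F → . n c X], [F → n c . X], [X → . (], [X → . F A] }  — shift
  I5: { [X → ( .] }  — reduce
  I6: { [A → . X +], [A → .], [F → . + F (], [F → . n c X], [X → . (], [X → . F A], [X → F . A] }  — shift, reduce
  I7: { [F → n c X .] }  — reduce
  I8: { [X → F A .] }  — reduce
  I9: { [A → X . +] }  — shift
  I10: { [A → X + .] }  — reduce
  I11: { [F → + F . (] }  — shift
  I12: { [F → + F ( .] }  — reduce

Conflict in state I6:
  Shift-reduce conflict between [A → .] and [F → . + F (]
So the grammar is NOT LR(0).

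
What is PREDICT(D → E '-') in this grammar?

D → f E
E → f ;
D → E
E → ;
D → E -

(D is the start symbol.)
PREDICT(D → E '-') = (FIRST(RHS) \ {ε}) ∪ (FOLLOW(D) if ε ∈ FIRST(RHS), i.e. RHS ⇒* ε)
FIRST(E) = { ';', 'f' }
FIRST(E '-') = { ';', 'f' }
ε ∉ FIRST(E '-'), so FOLLOW(D) is not added.
PREDICT(D → E '-') = { ';', 'f' }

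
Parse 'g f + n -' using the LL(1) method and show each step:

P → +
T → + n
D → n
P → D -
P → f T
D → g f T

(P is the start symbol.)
LL(1) parsing maintains a stack (initially the start symbol over $) and the input. At each step: if the stack top is a terminal, match it against the current input token; if it is a non-terminal N, replace it with the RHS of M[N, lookahead] (the unique production whose predict set contains the lookahead).

Stack is shown with the top on the left.

Stack      Input        Action
------------------------------
P $        g f + n - $  output P → D -
D - $      g f + n - $  output D → g f T
g f T - $  g f + n - $  match 'g'
f T - $    f + n - $    match 'f'
T - $      + n - $      output T → + n
+ n - $    + n - $      match '+'
n - $      n - $        match 'n'
- $        - $          match '-'
$          $            accept

The string is accepted.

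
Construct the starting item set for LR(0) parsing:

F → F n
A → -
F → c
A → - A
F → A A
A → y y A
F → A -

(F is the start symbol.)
{ [A → . - A], [A → . -], [A → . y y A], [F → . A -], [F → . A A], [F → . F n], [F → . c], [F' → . F] }

First, augment the grammar with F' → F
I₀ = CLOSURE({ [F' → . F] }):
  [F' → . F] has the dot before F: add [F → . F n], [F → . c], [F → . A A], [F → . A -]
  [F → . A A] has the dot before A: add [A → . -], [A → . - A], [A → . y y A]
No further items can be added.

I₀ = { [A → . - A], [A → . -], [A → . y y A], [F → . A -], [F → . A A], [F → . F n], [F → . c], [F' → . F] }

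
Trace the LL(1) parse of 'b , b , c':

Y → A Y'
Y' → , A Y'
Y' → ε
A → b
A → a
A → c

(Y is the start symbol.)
Stack is shown with the top on the left.

Stack     Input        Action
-----------------------------
Y $       b , b , c $  output Y → A Y'
A Y' $    b , b , c $  output A → b
b Y' $    b , b , c $  match 'b'
Y' $      , b , c $    output Y' → , A Y'
, A Y' $  , b , c $    match ','
A Y' $    b , c $      output A → b
b Y' $    b , c $      match 'b'
Y' $      , c $        output Y' → , A Y'
, A Y' $  , c $        match ','
A Y' $    c $          output A → c
c Y' $    c $          match 'c'
Y' $      $            output Y' → ε
$         $            accept

The string is accepted.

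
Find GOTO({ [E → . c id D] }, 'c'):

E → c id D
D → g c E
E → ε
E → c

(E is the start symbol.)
GOTO(I, 'c') = CLOSURE({ [A → αX.β] : [A → α.Xβ] ∈ I, X = 'c' })

Items with dot before 'c', with the dot advanced:
  [E → . c id D] → [E → c . id D]
Closure adds nothing (no advanced item has the dot before a non-terminal).

GOTO = { [E → c . id D] }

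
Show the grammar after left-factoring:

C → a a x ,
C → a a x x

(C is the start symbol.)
Left-factoring transforms A → αβ₁ | αβ₂ into A → αA' and A' → β₁ | β₂
(α is the longest common prefix among the alternatives). Repeat until
no nonterminal has two alternatives with a common prefix.

Round 1: C has alternatives sharing prefix 'a a x'. Introduce C': C → a a x C'
  Add: C' → ,
  Add: C' → x

No remaining common prefixes — done.

Resulting grammar:
C → a a x C'
C' → ,
C' → x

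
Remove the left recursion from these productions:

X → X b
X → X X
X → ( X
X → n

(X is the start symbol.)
X is directly left-recursive. The standard transformation for
  A → A α₁ | ... | A α_m | β₁ | ... | β_n
is
  A  → β₁ A' | ... | β_n A'
  A' → α₁ A' | ... | α_m A' | ε

X → ( X becomes X → ( X X'
X → n becomes X → n X'
X → X b becomes X' → b X'
X → X X becomes X' → X X'
Add X' → ε

Resulting grammar:
X → ( X X'
X → n X'
X' → b X'
X' → X X'
X' → ε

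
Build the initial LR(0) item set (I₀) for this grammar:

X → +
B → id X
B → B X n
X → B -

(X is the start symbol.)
First, augment the grammar with X' → X
I₀ = CLOSURE({ [X' → . X] }):
  [X' → . X] has the dot before X: add [X → . +], [X → . B -]
  [X → . B -] has the dot before B: add [B → . id X], [B → . B X n]
No further items can be added.

I₀ = { [B → . B X n], [B → . id X], [X → . +], [X → . B -], [X' → . X] }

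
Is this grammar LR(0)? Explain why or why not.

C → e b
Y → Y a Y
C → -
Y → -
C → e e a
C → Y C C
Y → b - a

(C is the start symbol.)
A grammar is LR(0) if no state in the canonical LR(0) collection has:
  - both a shift item (dot before a terminal) and a complete item (shift-reduce conflict), or
  - two or more complete items (reduce-reduce conflict; the accept item [C' → C .] counts as a complete item here).

Augment with C' → C and build the canonical LR(0) collection (I0 = CLOSURE({[C' → . C]}), then GOTO on every symbol after a dot until no new states appear). It has 16 states:
  I0: { [C → . -], [C → . Y C C], [C → . e b], [C → . e e a], [C' → . C], [Y → . -], [Y → . Y a Y], [Y → . b - a] }  — shift
  I1: { [C → - .], [Y → - .] }  — 2 reduces
  I2: { [C' → C .] }  — accept
  I3: { [C → . -], [C → . Y C C], [C → . e b], [C → . e e a], [C → Y . C C], [Y → . -], [Y → . Y a Y], [Y → . b - a], [Y → Y . a Y] }  — shift
  I4: { [Y → b . - a] }  — shift
  I5: { [C → e . b], [C → e . e a] }  — shift
  I6: { [C → e b .] }  — reduce
  I7: { [C → e e . a] }  — shift
  I8: { [C → e e a .] }  — reduce
  I9: { [Y → b - . a] }  — shift
  I10: { [Y → b - a .] }  — reduce
  I11: { [C → . -], [C → . Y C C], [C → . e b], [C → . e e a], [C → Y C . C], [Y → . -], [Y → . Y a Y], [Y → . b - a] }  — shift
  I12: { [Y → . -], [Y → . Y a Y], [Y → . b - a], [Y → Y a . Y] }  — shift
  I13: { [Y → - .] }  — reduce
  I14: { [Y → Y . a Y], [Y → Y a Y .] }  — shift, reduce
  I15: { [C → Y C C .] }  — reduce

Conflict in state I1:
  Reduce-reduce conflict: [C → - .] and [Y → - .]
So the grammar is NOT LR(0).

Answer: No. Reduce-reduce conflict: [C → - .] and [Y → - .]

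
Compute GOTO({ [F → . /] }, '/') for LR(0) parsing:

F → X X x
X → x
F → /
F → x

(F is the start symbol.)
GOTO(I, '/') = CLOSURE({ [A → αX.β] : [A → α.Xβ] ∈ I, X = '/' })

Items with dot before '/', with the dot advanced:
  [F → . /] → [F → / .]
Closure adds nothing (no advanced item has the dot before a non-terminal).

GOTO = { [F → / .] }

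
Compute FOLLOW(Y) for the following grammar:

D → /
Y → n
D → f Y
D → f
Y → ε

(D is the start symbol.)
{ $ }

In D → f Y: Y is at the end, add FOLLOW(D)

The FOLLOW sets referred to above (computed the same way, to a fixed point):
  FOLLOW(D) = { $ }

Taking the union: FOLLOW(Y) = { $ }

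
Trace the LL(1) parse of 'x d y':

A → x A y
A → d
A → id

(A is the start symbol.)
LL(1) parsing maintains a stack (initially the start symbol over $) and the input. At each step: if the stack top is a terminal, match it against the current input token; if it is a non-terminal N, replace it with the RHS of M[N, lookahead] (the unique production whose predict set contains the lookahead).

Stack is shown with the top on the left.

Stack    Input    Action
------------------------
A $      x d y $  output A → x A y
x A y $  x d y $  match 'x'
A y $    d y $    output A → d
d y $    d y $    match 'd'
y $      y $      match 'y'
$        $        accept

The string is accepted.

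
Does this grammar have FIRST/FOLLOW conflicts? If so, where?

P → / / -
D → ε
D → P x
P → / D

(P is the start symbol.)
No FIRST/FOLLOW conflicts.

A FIRST/FOLLOW conflict occurs when a non-terminal N has a nullable alternative N → β (β ⇒* ε) and another alternative N → α with FIRST(α) ∩ FOLLOW(N) ≠ ∅: on such a lookahead the parser cannot decide between expanding α and letting N vanish via β.

Nullable non-terminals: D.
FIRST sets used below: FIRST(P) = { '/' }

D: nullable alternative(s) D → ε; FOLLOW(D) = { $, 'x' }
  D → ε: FIRST \ {ε} = { } — this is the only nullable alternative, skip
  D → P x: FIRST \ {ε} = { '/' } — disjoint from FOLLOW(D)

P has no nullable alternative, so no FIRST/FOLLOW check is needed there.

No FIRST/FOLLOW conflicts found.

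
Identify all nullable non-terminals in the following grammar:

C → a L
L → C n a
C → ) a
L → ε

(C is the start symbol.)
{ 'L' }

A non-terminal is nullable if it can derive ε (the empty string): either it has an ε-production, or it has a production whose right-hand side consists entirely of nullable non-terminals.

ε-productions: L → ε
So L is immediately nullable.
No further non-terminal can be added: every production for the remaining non-terminals contains a terminal or a non-nullable non-terminal.
Nullable = { 'L' }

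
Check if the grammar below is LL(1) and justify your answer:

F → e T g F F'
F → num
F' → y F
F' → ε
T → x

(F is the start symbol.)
A grammar is LL(1) if for each non-terminal N with multiple productions, the predict sets of those productions are pairwise disjoint, where PREDICT(N → α) = (FIRST(α) \ {ε}) ∪ (FOLLOW(N) if α ⇒* ε).

Relevant sets:
  FOLLOW(F') = { $, 'y' }

For F:
  PREDICT(F → e T g F F') = { 'e' }
  PREDICT(F → num) = { 'num' }
For F':
  PREDICT(F' → y F) = { 'y' }
  PREDICT(F' → ε) = { $, 'y' }
T has a single production, so nothing to check there.

Conflict found: Predict set conflict for F': { 'y' }
The grammar is NOT LL(1).

Answer: No. Predict set conflict for F': { 'y' }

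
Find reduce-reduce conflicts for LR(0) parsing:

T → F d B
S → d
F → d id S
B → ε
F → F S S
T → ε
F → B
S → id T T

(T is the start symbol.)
Yes — I0: [B → .] vs [T → .]; I8: [B → .] vs [T → .]; I9: [B → .] vs [T → .]; I12: [B → .] vs [S → d .]

A reduce-reduce conflict occurs when an LR(0) state has two complete items [A → α .] and [B → β .] — both call for a reduction, and with no lookahead the parser cannot choose between them.

Augment with T' → T and build the canonical LR(0) collection (I0 = CLOSURE({[T' → . T]}), then GOTO on every symbol after a dot until no new states appear). It has 15 states:
  I0: { [B → .], [F → . B], [F → . F S S], [F → . d id S], [T → . F d B], [T → .], [T' → . T] }  — shift, 2 reduces
  I1: { [F → B .] }  — reduce
  I2: { [F → F . S S], [S → . d], [S → . id T T], [T → F . d B] }  — shift
  I3: { [T' → T .] }  — accept
  I4: { [F → d . id S] }  — shift
  I5: { [F → d id . S], [S → . d], [S → . id T T] }  — shift
  I6: { [F → d id S .] }  — reduce
  I7: { [S → d .] }  — reduce
  I8: { [B → .], [F → . B], [F → . F S S], [F → . d id S], [S → id . T T], [T → . F d B], [T → .] }  — shift, 2 reduces
  I9: { [B → .], [F → . B], [F → . F S S], [F → . d id S], [S → id T . T], [T → . F d B], [T → .] }  — shift, 2 reduces
  I10: { [S → id T T .] }  — reduce
  I11: { [F → F S . S], [S → . d], [S → . id T T] }  — shift
  I12: { [B → .], [S → d .], [T → F d . B] }  — 2 reduces
  I13: { [T → F d B .] }  — reduce
  I14: { [F → F S S .] }  — reduce

I0 contains complete items [B → .], [T → .] — reduce-reduce conflict.
I8 contains complete items [B → .], [T → .] — reduce-reduce conflict.
I9 contains complete items [B → .], [T → .] — reduce-reduce conflict.
I12 contains complete items [B → .], [S → d .] — reduce-reduce conflict.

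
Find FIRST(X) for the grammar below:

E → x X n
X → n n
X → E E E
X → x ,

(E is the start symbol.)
To compute FIRST(X), examine every production with X on the left-hand side, reading each right-hand side left to right until a non-nullable symbol is reached.

FIRST sets of the other non-terminals involved (by the same procedure, iterated to a fixed point):
  FIRST(E) = { 'x' }

From X → n n:
  - n is a terminal: add 'n' and stop
From X → E E E:
  - E is a non-terminal: add FIRST(E) \ {ε} = { 'x' }
    E is not nullable, so stop
From X → x ,:
  - x is a terminal: add 'x' and stop

Collecting: FIRST(X) = { 'n', 'x' }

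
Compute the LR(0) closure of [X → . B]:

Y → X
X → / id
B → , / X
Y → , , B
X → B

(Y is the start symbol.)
To compute CLOSURE, for each item [A → α.Bβ] where B is a non-terminal, add [B → .γ] for all productions B → γ; repeat for the newly added items until nothing changes.

Start with: [X → . B]
  [X → . B] has the dot before B: add [B → . , / X]
No further items can be added.

CLOSURE = { [B → . , / X], [X → . B] }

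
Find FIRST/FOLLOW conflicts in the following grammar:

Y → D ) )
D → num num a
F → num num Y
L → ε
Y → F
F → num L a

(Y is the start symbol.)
A FIRST/FOLLOW conflict occurs when a non-terminal N has a nullable alternative N → β (β ⇒* ε) and another alternative N → α with FIRST(α) ∩ FOLLOW(N) ≠ ∅: on such a lookahead the parser cannot decide between expanding α and letting N vanish via β.

Nullable non-terminals: L.
L has a nullable alternative but only one production, so nothing to check.

D, F, Y have no nullable alternative, so no FIRST/FOLLOW check is needed there.

No FIRST/FOLLOW conflicts found.

Answer: No FIRST/FOLLOW conflicts.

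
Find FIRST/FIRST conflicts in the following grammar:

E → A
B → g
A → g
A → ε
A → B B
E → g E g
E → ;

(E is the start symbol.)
Yes. E → A / E → g E g on { 'g' }; A → g / A → B B on { 'g' }

A FIRST/FIRST conflict occurs when two productions N → α and N → β for the same non-terminal have FIRST(α) ∩ FIRST(β) ≠ ∅ (with ε ∈ FIRST of a nullable right-hand side, so two nullable alternatives also conflict).

FIRST sets of the non-terminals at (or reachable through a nullable prefix from) the front of some alternative:
  FIRST(A) = { 'g', ε }
  FIRST(B) = { 'g' }

Productions for E:
  E → A: FIRST = { 'g', ε }
  E → g E g: FIRST = { 'g' }
  E → ;: FIRST = { ';' }
Productions for A:
  A → g: FIRST = { 'g' }
  A → ε: FIRST = { ε }
  A → B B: FIRST = { 'g' }
B has only one production, so no FIRST/FIRST conflict is possible there.

Conflict for E: E → A and E → g E g
  Overlap: { 'g' }
Conflict for A: A → g and A → B B
  Overlap: { 'g' }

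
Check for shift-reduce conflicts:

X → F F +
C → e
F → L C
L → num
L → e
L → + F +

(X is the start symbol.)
No shift-reduce conflicts

Augment with X' → X and build the canonical LR(0) collection (I0 = CLOSURE({[X' → . X]}), then GOTO on every symbol after a dot until no new states appear). It has 13 states:
  I0: { [F → . L C], [L → . + F +], [L → . e], [L → . num], [X → . F F +], [X' → . X] }  — shift
  I1: { [F → . L C], [L → + . F +], [L → . + F +], [L → . e], [L → . num] }  — shift
  I2: { [F → . L C], [L → . + F +], [L → . e], [L → . num], [X → F . F +] }  — shift
  I3: { [C → . e], [F → L . C] }  — shift
  I4: { [X' → X .] }  — accept
  I5: { [L → e .] }  — reduce
  I6: { [L → num .] }  — reduce
  I7: { [F → L C .] }  — reduce
  I8: { [C → e .] }  — reduce
  I9: { [X → F F . +] }  — shift
  I10: { [X → F F + .] }  — reduce
  I11: { [L → + F . +] }  — shift
  I12: { [L → + F + .] }  — reduce

No state contains both a complete item and a shift item.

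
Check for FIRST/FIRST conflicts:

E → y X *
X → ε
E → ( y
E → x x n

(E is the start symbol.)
No FIRST/FIRST conflicts.

Productions for E:
  E → y X *: FIRST = { 'y' }
  E → ( y: FIRST = { '(' }
  E → x x n: FIRST = { 'x' }
X has only one production, so no FIRST/FIRST conflict is possible there.

All alternatives of each non-terminal have pairwise disjoint FIRST sets.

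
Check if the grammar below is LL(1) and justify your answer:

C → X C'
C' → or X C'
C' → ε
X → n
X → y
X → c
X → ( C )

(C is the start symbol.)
A grammar is LL(1) if for each non-terminal N with multiple productions, the predict sets of those productions are pairwise disjoint, where PREDICT(N → α) = (FIRST(α) \ {ε}) ∪ (FOLLOW(N) if α ⇒* ε).

Relevant sets:
  FOLLOW(C') = { $, ')' }

For C':
  PREDICT(C' → or X C') = { 'or' }
  PREDICT(C' → ε) = { $, ')' }
For X:
  PREDICT(X → n) = { 'n' }
  PREDICT(X → y) = { 'y' }
  PREDICT(X → c) = { 'c' }
  PREDICT(X → '(' C ')') = { '(' }
C has a single production, so nothing to check there.

All predict sets are disjoint. The grammar IS LL(1).

Answer: Yes, the grammar is LL(1).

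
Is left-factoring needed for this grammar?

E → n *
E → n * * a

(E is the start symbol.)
Left-factoring is needed when two productions for the same non-terminal
share a common prefix on the right-hand side.

Productions for E:
  E → n *
  E → n * * a

Found common prefix 'n *' in productions for E

Answer: Yes, E has productions with common prefix 'n *'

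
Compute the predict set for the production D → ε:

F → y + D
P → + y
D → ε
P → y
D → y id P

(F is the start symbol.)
{ $ }

PREDICT(D → ε) = (FIRST(RHS) \ {ε}) ∪ (FOLLOW(D) if ε ∈ FIRST(RHS), i.e. RHS ⇒* ε)
The right-hand side is ε (FIRST(ε) = { ε }), so the predict set is FOLLOW(D) = { $ }
PREDICT(D → ε) = { $ }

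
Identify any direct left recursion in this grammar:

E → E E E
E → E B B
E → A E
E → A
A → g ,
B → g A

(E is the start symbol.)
Yes, E is left-recursive

E → E E E: LEFT RECURSIVE (starts with E)
E → E B B: LEFT RECURSIVE (starts with E)
E → A E: starts with A
E → A: starts with A
A → g ,: starts with g
B → g A: starts with g

The grammar has direct left recursion on: E.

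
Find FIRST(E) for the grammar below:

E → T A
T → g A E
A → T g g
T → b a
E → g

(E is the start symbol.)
To compute FIRST(E), examine every production with E on the left-hand side, reading each right-hand side left to right until a non-nullable symbol is reached.

FIRST sets of the other non-terminals involved (by the same procedure, iterated to a fixed point):
  FIRST(T) = { 'b', 'g' }

From E → T A:
  - T is a non-terminal: add FIRST(T) \ {ε} = { 'b', 'g' }
    T is not nullable, so stop
From E → g:
  - g is a terminal: add 'g' and stop

Collecting: FIRST(E) = { 'b', 'g' }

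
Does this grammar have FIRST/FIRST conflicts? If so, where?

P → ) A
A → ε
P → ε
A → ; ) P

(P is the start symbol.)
No FIRST/FIRST conflicts.

A FIRST/FIRST conflict occurs when two productions N → α and N → β for the same non-terminal have FIRST(α) ∩ FIRST(β) ≠ ∅ (with ε ∈ FIRST of a nullable right-hand side, so two nullable alternatives also conflict).

Productions for P:
  P → ) A: FIRST = { ')' }
  P → ε: FIRST = { ε }
Productions for A:
  A → ε: FIRST = { ε }
  A → ; ) P: FIRST = { ';' }

All alternatives of each non-terminal have pairwise disjoint FIRST sets.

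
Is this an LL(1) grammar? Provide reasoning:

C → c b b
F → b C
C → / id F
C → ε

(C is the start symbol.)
Yes, the grammar is LL(1).

A grammar is LL(1) if for each non-terminal N with multiple productions, the predict sets of those productions are pairwise disjoint, where PREDICT(N → α) = (FIRST(α) \ {ε}) ∪ (FOLLOW(N) if α ⇒* ε).

Relevant sets:
  FOLLOW(C) = { $ }

For C:
  PREDICT(C → c b b) = { 'c' }
  PREDICT(C → '/' id F) = { '/' }
  PREDICT(C → ε) = { $ }
F has a single production, so nothing to check there.

All predict sets are disjoint. The grammar IS LL(1).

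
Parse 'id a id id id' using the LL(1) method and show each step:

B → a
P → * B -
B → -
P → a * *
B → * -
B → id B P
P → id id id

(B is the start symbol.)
Stack is shown with the top on the left.

Stack       Input            Action
-----------------------------------
B $         id a id id id $  output B → id B P
id B P $    id a id id id $  match 'id'
B P $       a id id id $     output B → a
a P $       a id id id $     match 'a'
P $         id id id $       output P → id id id
id id id $  id id id $       match 'id'
id id $     id id $          match 'id'
id $        id $             match 'id'
$           $                accept

The string is accepted.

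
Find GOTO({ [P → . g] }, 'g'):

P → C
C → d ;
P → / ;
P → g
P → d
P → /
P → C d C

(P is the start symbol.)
{ [P → g .] }

GOTO(I, 'g') = CLOSURE({ [A → αX.β] : [A → α.Xβ] ∈ I, X = 'g' })

Items with dot before 'g', with the dot advanced:
  [P → . g] → [P → g .]
Closure adds nothing (no advanced item has the dot before a non-terminal).

GOTO = { [P → g .] }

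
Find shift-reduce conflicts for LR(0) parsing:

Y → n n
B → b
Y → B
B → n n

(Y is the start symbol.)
No shift-reduce conflicts

A shift-reduce conflict occurs when an LR(0) state has both:
  - a complete (reduce) item [A → α .] (dot at the end), and
  - a shift item [B → β . c γ] (dot before a terminal).

Augment with Y' → Y and build the canonical LR(0) collection (I0 = CLOSURE({[Y' → . Y]}), then GOTO on every symbol after a dot until no new states appear). It has 6 states:
  I0: { [B → . b], [B → . n n], [Y → . B], [Y → . n n], [Y' → . Y] }  — shift
  I1: { [Y → B .] }  — reduce
  I2: { [Y' → Y .] }  — accept
  I3: { [B → b .] }  — reduce
  I4: { [B → n . n], [Y → n . n] }  — shift
  I5: { [B → n n .], [Y → n n .] }  — 2 reduces

No state contains both a complete item and a shift item.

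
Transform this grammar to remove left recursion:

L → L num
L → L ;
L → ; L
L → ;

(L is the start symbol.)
L is directly left-recursive. The standard transformation for
  A → A α₁ | ... | A α_m | β₁ | ... | β_n
is
  A  → β₁ A' | ... | β_n A'
  A' → α₁ A' | ... | α_m A' | ε

L → ; L becomes L → ; L L'
L → ; becomes L → ; L'
L → L num becomes L' → num L'
L → L ; becomes L' → ; L'
Add L' → ε

Resulting grammar:
L → ; L L'
L → ; L'
L' → num L'
L' → ; L'
L' → ε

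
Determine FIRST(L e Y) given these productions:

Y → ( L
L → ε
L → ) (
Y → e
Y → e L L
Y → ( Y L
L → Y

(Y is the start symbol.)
FIRST sets of the non-terminals involved (from the grammar, by fixed-point iteration):
  FIRST(L) = { '(', ')', 'e', ε }

To compute FIRST(L e Y), process the symbols left to right:
Symbol L is a non-terminal. Add FIRST(L) \ {ε} = { '(', ')', 'e' }
L is nullable (ε ∈ FIRST(L)), continue to the next symbol.
Symbol e is a terminal. Add 'e' and stop.
FIRST(L e Y) = { '(', ')', 'e' }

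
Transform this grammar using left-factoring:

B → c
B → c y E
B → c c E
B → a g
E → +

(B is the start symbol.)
Left-factoring transforms A → αβ₁ | αβ₂ into A → αA' and A' → β₁ | β₂
(α is the longest common prefix among the alternatives). Repeat until
no nonterminal has two alternatives with a common prefix.

Round 1: B has alternatives sharing prefix 'c'. Introduce B': B → c B'
  Add: B' → ε
  Add: B' → y E
  Add: B' → c E

No remaining common prefixes — done.

Resulting grammar:
B → c B'
B' → ε
B' → y E
B' → c E
B → a g
E → +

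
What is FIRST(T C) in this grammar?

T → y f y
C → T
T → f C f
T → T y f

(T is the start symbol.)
{ 'f', 'y' }

FIRST sets of the non-terminals involved (from the grammar, by fixed-point iteration):
  FIRST(T) = { 'f', 'y' }

To compute FIRST(T C), process the symbols left to right:
Symbol T is a non-terminal. Add FIRST(T) \ {ε} = { 'f', 'y' }
T is not nullable (ε ∉ FIRST(T)), so stop here.
FIRST(T C) = { 'f', 'y' }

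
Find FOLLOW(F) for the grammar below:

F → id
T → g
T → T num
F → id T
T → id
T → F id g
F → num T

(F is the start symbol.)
{ $, 'id' }

F is the start symbol, so $ ∈ FOLLOW(F).
In T → F id g: F is followed by id g, add FIRST(id g) \ {ε} = { 'id' }

Taking the union: FOLLOW(F) = { $, 'id' }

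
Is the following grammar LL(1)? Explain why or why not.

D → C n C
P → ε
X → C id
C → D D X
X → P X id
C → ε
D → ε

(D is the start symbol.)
A grammar is LL(1) if for each non-terminal N with multiple productions, the predict sets of those productions are pairwise disjoint, where PREDICT(N → α) = (FIRST(α) \ {ε}) ∪ (FOLLOW(N) if α ⇒* ε).

Relevant sets:
  FIRST(C) = { 'id', 'n', ε }
  FIRST(P) = { ε }
  FIRST(X) = { 'id', 'n' }
  FIRST(D) = { 'id', 'n', ε }
  FOLLOW(D) = { $, 'id', 'n' }
  FOLLOW(C) = { $, 'id', 'n' }

For D:
  PREDICT(D → C n C) = { 'id', 'n' }
  PREDICT(D → ε) = { $, 'id', 'n' }
For X:
  PREDICT(X → C id) = { 'id', 'n' }
  PREDICT(X → P X id) = { 'id', 'n' }
For C:
  PREDICT(C → D D X) = { 'id', 'n' }
  PREDICT(C → ε) = { $, 'id', 'n' }
P has a single production, so nothing to check there.

Conflict found: Predict set conflict for D: { 'id', 'n' }
The grammar is NOT LL(1).

Answer: No. Predict set conflict for D: { 'id', 'n' }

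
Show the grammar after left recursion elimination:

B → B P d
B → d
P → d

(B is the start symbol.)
B is directly left-recursive. The standard transformation for
  A → A α₁ | ... | A α_m | β₁ | ... | β_n
is
  A  → β₁ A' | ... | β_n A'
  A' → α₁ A' | ... | α_m A' | ε

B → d becomes B → d B'
B → B P d becomes B' → P d B'
Add B' → ε

Productions for other non-terminals are unchanged:
  P → d

Resulting grammar:
B → d B'
B' → P d B'
B' → ε
P → d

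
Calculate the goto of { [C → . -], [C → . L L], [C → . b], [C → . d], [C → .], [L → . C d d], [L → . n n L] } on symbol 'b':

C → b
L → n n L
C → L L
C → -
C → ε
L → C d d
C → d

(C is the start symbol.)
GOTO(I, 'b') = CLOSURE({ [A → αX.β] : [A → α.Xβ] ∈ I, X = 'b' })

Items with dot before 'b', with the dot advanced:
  [C → . b] → [C → b .]
Closure adds nothing (no advanced item has the dot before a non-terminal).

GOTO = { [C → b .] }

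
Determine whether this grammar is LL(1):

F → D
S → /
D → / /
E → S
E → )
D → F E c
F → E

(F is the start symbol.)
No. Predict set conflict for F: { ')', '/' }

Relevant sets:
  FIRST(D) = { ')', '/' }
  FIRST(E) = { ')', '/' }
  FIRST(F) = { ')', '/' }
  FIRST(S) = { '/' }

For F:
  PREDICT(F → D) = { ')', '/' }
  PREDICT(F → E) = { ')', '/' }
For D:
  PREDICT(D → '/' '/') = { '/' }
  PREDICT(D → F E c) = { ')', '/' }
For E:
  PREDICT(E → S) = { '/' }
  PREDICT(E → ')') = { ')' }
S has a single production, so nothing to check there.

Conflict found: Predict set conflict for F: { ')', '/' }
The grammar is NOT LL(1).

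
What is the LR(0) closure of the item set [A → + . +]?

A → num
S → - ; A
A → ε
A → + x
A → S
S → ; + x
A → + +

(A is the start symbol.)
{ [A → + . +] }

To compute CLOSURE, for each item [A → α.Bβ] where B is a non-terminal, add [B → .γ] for all productions B → γ; repeat for the newly added items until nothing changes.

Start with: [A → + . +]
The dot precedes the terminal '+', so nothing is added.

CLOSURE = { [A → + . +] }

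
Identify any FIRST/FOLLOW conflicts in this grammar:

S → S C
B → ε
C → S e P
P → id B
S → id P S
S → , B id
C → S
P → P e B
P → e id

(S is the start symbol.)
No FIRST/FOLLOW conflicts.

Nullable non-terminals: B.
B has a nullable alternative but only one production, so nothing to check.

C, P, S have no nullable alternative, so no FIRST/FOLLOW check is needed there.

No FIRST/FOLLOW conflicts found.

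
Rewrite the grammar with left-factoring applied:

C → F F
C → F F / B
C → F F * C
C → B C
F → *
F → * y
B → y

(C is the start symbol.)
C → F F C'
C' → ε
C' → / B
C' → * C
C → B C
F → * F'
F' → ε
F' → y
B → y

Left-factoring transforms A → αβ₁ | αβ₂ into A → αA' and A' → β₁ | β₂
(α is the longest common prefix among the alternatives). Repeat until
no nonterminal has two alternatives with a common prefix.

Round 1: C has alternatives sharing prefix 'F F'. Introduce C': C → F F C'
  Add: C' → ε
  Add: C' → / B
  Add: C' → * C

Round 2: F has alternatives sharing prefix '*'. Introduce F': F → * F'
  Add: F' → ε
  Add: F' → y

No remaining common prefixes — done.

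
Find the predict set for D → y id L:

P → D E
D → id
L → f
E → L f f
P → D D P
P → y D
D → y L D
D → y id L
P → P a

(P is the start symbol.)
{ 'y' }

PREDICT(D → y id L) = (FIRST(RHS) \ {ε}) ∪ (FOLLOW(D) if ε ∈ FIRST(RHS), i.e. RHS ⇒* ε)
FIRST(y id L) = { 'y' }
ε ∉ FIRST(y id L), so FOLLOW(D) is not added.
PREDICT(D → y id L) = { 'y' }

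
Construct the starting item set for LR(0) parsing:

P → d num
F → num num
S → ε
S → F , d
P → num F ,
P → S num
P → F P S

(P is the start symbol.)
First, augment the grammar with P' → P
I₀ = CLOSURE({ [P' → . P] }):
  [P' → . P] has the dot before P: add [P → . d num], [P → . num F ,], [P → . S num], [P → . F P S]
  [P → . S num] has the dot before S: add [S → .], [S → . F , d]
  [P → . F P S] has the dot before F: add [F → . num num]
No further items can be added.

I₀ = { [F → . num num], [P → . F P S], [P → . S num], [P → . d num], [P → . num F ,], [P' → . P], [S → . F , d], [S → .] }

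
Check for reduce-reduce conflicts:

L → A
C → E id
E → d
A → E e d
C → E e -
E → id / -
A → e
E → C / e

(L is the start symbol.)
A reduce-reduce conflict occurs when an LR(0) state has two complete items [A → α .] and [B → β .] — both call for a reduction, and with no lookahead the parser cannot choose between them.

Augment with L' → L and build the canonical LR(0) collection (I0 = CLOSURE({[L' → . L]}), then GOTO on every symbol after a dot until no new states appear). It has 16 states:
  I0: { [A → . E e d], [A → . e], [C → . E e -], [C → . E id], [E → . C / e], [E → . d], [E → . id / -], [L → . A], [L' → . L] }  — shift
  I1: { [L → A .] }  — reduce
  I2: { [E → C . / e] }  — shift
  I3: { [A → E . e d], [C → E . e -], [C → E . id] }  — shift
  I4: { [L' → L .] }  — accept
  I5: { [E → d .] }  — reduce
  I6: { [A → e .] }  — reduce
  I7: { [E → id . / -] }  — shift
  I8: { [E → id / . -] }  — shift
  I9: { [E → id / - .] }  — reduce
  I10: { [A → E e . d], [C → E e . -] }  — shift
  I11: { [C → E id .] }  — reduce
  I12: { [C → E e - .] }  — reduce
  I13: { [A → E e d .] }  — reduce
  I14: { [E → C / . e] }  — shift
  I15: { [E → C / e .] }  — reduce

No state contains more than one complete item.

Answer: No reduce-reduce conflicts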